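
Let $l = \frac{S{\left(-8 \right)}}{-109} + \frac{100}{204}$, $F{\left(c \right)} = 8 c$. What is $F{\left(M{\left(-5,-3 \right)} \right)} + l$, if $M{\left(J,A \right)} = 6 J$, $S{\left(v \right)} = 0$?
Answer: $- \frac{12215}{51} \approx -239.51$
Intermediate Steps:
$l = \frac{25}{51}$ ($l = \frac{0}{-109} + \frac{100}{204} = 0 \left(- \frac{1}{109}\right) + 100 \cdot \frac{1}{204} = 0 + \frac{25}{51} = \frac{25}{51} \approx 0.4902$)
$F{\left(M{\left(-5,-3 \right)} \right)} + l = 8 \cdot 6 \left(-5\right) + \frac{25}{51} = 8 \left(-30\right) + \frac{25}{51} = -240 + \frac{25}{51} = - \frac{12215}{51}$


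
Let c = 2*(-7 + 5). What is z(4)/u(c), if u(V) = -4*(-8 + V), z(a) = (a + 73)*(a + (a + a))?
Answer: 77/4 ≈ 19.250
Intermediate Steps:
c = -4 (c = 2*(-2) = -4)
z(a) = 3*a*(73 + a) (z(a) = (73 + a)*(a + 2*a) = (73 + a)*(3*a) = 3*a*(73 + a))
u(V) = 32 - 4*V
z(4)/u(c) = (3*4*(73 + 4))/(32 - 4*(-4)) = (3*4*77)/(32 + 16) = 924/48 = 924*(1/48) = 77/4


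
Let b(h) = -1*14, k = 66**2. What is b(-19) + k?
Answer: 4342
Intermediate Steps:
k = 4356
b(h) = -14
b(-19) + k = -14 + 4356 = 4342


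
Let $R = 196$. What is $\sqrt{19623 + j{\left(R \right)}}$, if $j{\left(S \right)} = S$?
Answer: $\sqrt{19819} \approx 140.78$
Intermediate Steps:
$\sqrt{19623 + j{\left(R \right)}} = \sqrt{19623 + 196} = \sqrt{19819}$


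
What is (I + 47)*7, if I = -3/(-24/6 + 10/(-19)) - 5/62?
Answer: 443989/1333 ≈ 333.08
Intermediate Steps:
I = 776/1333 (I = -3/(-24*1/6 + 10*(-1/19)) - 5*1/62 = -3/(-4 - 10/19) - 5/62 = -3/(-86/19) - 5/62 = -3*(-19/86) - 5/62 = 57/86 - 5/62 = 776/1333 ≈ 0.58215)
(I + 47)*7 = (776/1333 + 47)*7 = (63427/1333)*7 = 443989/1333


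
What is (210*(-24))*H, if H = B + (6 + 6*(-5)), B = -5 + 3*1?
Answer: 131040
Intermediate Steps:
B = -2 (B = -5 + 3 = -2)
H = -26 (H = -2 + (6 + 6*(-5)) = -2 + (6 - 30) = -2 - 24 = -26)
(210*(-24))*H = (210*(-24))*(-26) = -5040*(-26) = 131040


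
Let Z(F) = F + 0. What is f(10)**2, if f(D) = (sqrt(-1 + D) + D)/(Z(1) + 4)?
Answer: 169/25 ≈ 6.7600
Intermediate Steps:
Z(F) = F
f(D) = D/5 + sqrt(-1 + D)/5 (f(D) = (sqrt(-1 + D) + D)/(1 + 4) = (D + sqrt(-1 + D))/5 = (D + sqrt(-1 + D))*(1/5) = D/5 + sqrt(-1 + D)/5)
f(10)**2 = ((1/5)*10 + sqrt(-1 + 10)/5)**2 = (2 + sqrt(9)/5)**2 = (2 + (1/5)*3)**2 = (2 + 3/5)**2 = (13/5)**2 = 169/25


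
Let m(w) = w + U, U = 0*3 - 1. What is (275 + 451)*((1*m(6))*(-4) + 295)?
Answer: 199650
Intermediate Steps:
U = -1 (U = 0 - 1 = -1)
m(w) = -1 + w (m(w) = w - 1 = -1 + w)
(275 + 451)*((1*m(6))*(-4) + 295) = (275 + 451)*((1*(-1 + 6))*(-4) + 295) = 726*((1*5)*(-4) + 295) = 726*(5*(-4) + 295) = 726*(-20 + 295) = 726*275 = 199650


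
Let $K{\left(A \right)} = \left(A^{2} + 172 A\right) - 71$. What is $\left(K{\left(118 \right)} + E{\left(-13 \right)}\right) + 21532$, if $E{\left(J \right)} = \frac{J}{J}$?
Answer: $55682$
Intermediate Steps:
$E{\left(J \right)} = 1$
$K{\left(A \right)} = -71 + A^{2} + 172 A$
$\left(K{\left(118 \right)} + E{\left(-13 \right)}\right) + 21532 = \left(\left(-71 + 118^{2} + 172 \cdot 118\right) + 1\right) + 21532 = \left(\left(-71 + 13924 + 20296\right) + 1\right) + 21532 = \left(34149 + 1\right) + 21532 = 34150 + 21532 = 55682$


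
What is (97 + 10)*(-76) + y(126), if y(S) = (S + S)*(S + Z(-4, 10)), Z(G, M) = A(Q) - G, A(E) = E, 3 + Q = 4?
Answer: 24880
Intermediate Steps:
Q = 1 (Q = -3 + 4 = 1)
Z(G, M) = 1 - G
y(S) = 2*S*(5 + S) (y(S) = (S + S)*(S + (1 - 1*(-4))) = (2*S)*(S + (1 + 4)) = (2*S)*(S + 5) = (2*S)*(5 + S) = 2*S*(5 + S))
(97 + 10)*(-76) + y(126) = (97 + 10)*(-76) + 2*126*(5 + 126) = 107*(-76) + 2*126*131 = -8132 + 33012 = 24880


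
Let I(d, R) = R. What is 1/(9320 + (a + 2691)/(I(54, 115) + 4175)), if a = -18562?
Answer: 4290/39966929 ≈ 0.00010734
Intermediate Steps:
1/(9320 + (a + 2691)/(I(54, 115) + 4175)) = 1/(9320 + (-18562 + 2691)/(115 + 4175)) = 1/(9320 - 15871/4290) = 1/(39966929/4290) = 4290/39966929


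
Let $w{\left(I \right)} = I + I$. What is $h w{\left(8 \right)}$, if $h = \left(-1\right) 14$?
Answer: $-224$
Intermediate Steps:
$h = -14$
$w{\left(I \right)} = 2 I$
$h w{\left(8 \right)} = - 14 \cdot 2 \cdot 8 = \left(-14\right) 16 = -224$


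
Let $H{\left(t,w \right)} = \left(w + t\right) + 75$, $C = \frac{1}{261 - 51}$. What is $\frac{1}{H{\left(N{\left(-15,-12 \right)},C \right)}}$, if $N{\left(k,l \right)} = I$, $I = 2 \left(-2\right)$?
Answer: $\frac{210}{14911} \approx 0.014084$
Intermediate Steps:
$I = -4$
$C = \frac{1}{210} \approx 0.0047619$
$N{\left(k,l \right)} = -4$
$H{\left(t,w \right)} = 75 + t + w$ ($H{\left(t,w \right)} = \left(t + w\right) + 75 = 75 + t + w$)
$\frac{1}{H{\left(N{\left(-15,-12 \right)},C \right)}} = \frac{1}{75 - 4 + \frac{1}{210}} = \frac{1}{\frac{14911}{210}} = \frac{210}{14911}$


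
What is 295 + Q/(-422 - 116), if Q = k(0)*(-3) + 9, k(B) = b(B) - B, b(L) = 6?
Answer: 158719/538 ≈ 295.02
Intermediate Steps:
k(B) = 6 - B
Q = -9 (Q = (6 - 1*0)*(-3) + 9 = (6 + 0)*(-3) + 9 = 6*(-3) + 9 = -18 + 9 = -9)
295 + Q/(-422 - 116) = 295 - 9/(-422 - 116) = 295 - 9/(-538) = 295 - 9*(-1/538) = 295 + 9/538 = 158719/538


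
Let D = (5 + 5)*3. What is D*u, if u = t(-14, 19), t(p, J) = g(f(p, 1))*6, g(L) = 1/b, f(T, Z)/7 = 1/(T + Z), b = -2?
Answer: -90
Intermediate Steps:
f(T, Z) = 7/(T + Z)
g(L) = -1/2 (g(L) = 1/(-2) = -1/2)
D = 30 (D = 10*3 = 30)
t(p, J) = -3 (t(p, J) = -1/2*6 = -3)
u = -3
D*u = 30*(-3) = -90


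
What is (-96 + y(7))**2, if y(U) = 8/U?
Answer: 440896/49 ≈ 8997.9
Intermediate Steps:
(-96 + y(7))**2 = (-96 + 8/7)**2 = (-664/7)**2 = 440896/49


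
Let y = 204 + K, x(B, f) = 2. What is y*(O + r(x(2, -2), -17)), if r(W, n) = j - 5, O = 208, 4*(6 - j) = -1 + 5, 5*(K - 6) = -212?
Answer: 174304/5 ≈ 34861.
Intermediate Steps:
K = -182/5 (K = 6 + (⅕)*(-212) = 6 - 212/5 = -182/5 ≈ -36.400)
j = 5 (j = 6 - (-1 + 5)/4 = 6 - ¼*4 = 6 - 1 = 5)
r(W, n) = 0 (r(W, n) = 5 - 5 = 0)
y = 838/5 (y = 204 - 182/5 = 838/5 ≈ 167.60)
y*(O + r(x(2, -2), -17)) = 838*(208 + 0)/5 = (838/5)*208 = 174304/5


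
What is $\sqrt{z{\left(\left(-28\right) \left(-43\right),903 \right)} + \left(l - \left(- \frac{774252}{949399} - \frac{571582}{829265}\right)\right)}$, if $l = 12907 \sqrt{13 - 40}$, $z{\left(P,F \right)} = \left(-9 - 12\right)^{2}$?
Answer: $\frac{\sqrt{274285076895779940338025755 + 24001079555801672425042122225 i \sqrt{3}}}{787303361735} \approx 183.73 + 182.52 i$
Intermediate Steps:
$z{\left(P,F \right)} = 441$ ($z{\left(P,F \right)} = \left(-21\right)^{2} = 441$)
$l = 38721 i \sqrt{3}$ ($l = 12907 \sqrt{-27} = 12907 \cdot 3 i \sqrt{3} = 38721 i \sqrt{3} \approx 67067.0 i$)
$\sqrt{z{\left(\left(-28\right) \left(-43\right),903 \right)} + \left(l - \left(- \frac{774252}{949399} - \frac{571582}{829265}\right)\right)} = \sqrt{441 + \left(38721 i \sqrt{3} - \left(- \frac{774252}{949399} - \frac{571582}{829265}\right)\right)} = \sqrt{441 + \left(38721 i \sqrt{3} - - \frac{1184719463998}{787303361735}\right)} = \sqrt{441 + \left(38721 i \sqrt{3} + \left(\frac{774252}{949399} + \frac{571582}{829265}\right)\right)} = \sqrt{441 + \left(38721 i \sqrt{3} + \frac{1184719463998}{787303361735}\right)} = \sqrt{441 + \left(\frac{1184719463998}{787303361735} + 38721 i \sqrt{3}\right)} = \sqrt{\frac{348385501989133}{787303361735} + 38721 i \sqrt{3}}$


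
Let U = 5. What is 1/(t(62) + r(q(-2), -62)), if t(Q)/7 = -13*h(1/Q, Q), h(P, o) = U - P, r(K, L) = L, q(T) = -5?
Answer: -62/31963 ≈ -0.0019397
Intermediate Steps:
h(P, o) = 5 - P
t(Q) = -455 + 91/Q (t(Q) = 7*(-13*(5 - 1/Q)) = 7*(-65 + 13/Q) = -455 + 91/Q)
1/(t(62) + r(q(-2), -62)) = 1/((-455 + 91/62) - 62) = 1/(-28119/62 - 62) = 1/(-31963/62) = -62/31963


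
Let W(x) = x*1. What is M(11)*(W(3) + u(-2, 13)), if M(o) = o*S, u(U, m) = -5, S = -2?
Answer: 44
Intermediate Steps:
W(x) = x
M(o) = -2*o (M(o) = o*(-2) = -2*o)
M(11)*(W(3) + u(-2, 13)) = (-2*11)*(3 - 5) = -22*(-2) = 44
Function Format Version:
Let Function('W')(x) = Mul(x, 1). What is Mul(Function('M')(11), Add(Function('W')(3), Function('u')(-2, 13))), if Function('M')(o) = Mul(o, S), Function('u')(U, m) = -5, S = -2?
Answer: 44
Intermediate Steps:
Function('W')(x) = x
Function('M')(o) = Mul(-2, o) (Function('M')(o) = Mul(o, -2) = Mul(-2, o))
Mul(Function('M')(11), Add(Function('W')(3), Function('u')(-2, 13))) = Mul(Mul(-2, 11), Add(3, -5)) = Mul(-22, -2) = 44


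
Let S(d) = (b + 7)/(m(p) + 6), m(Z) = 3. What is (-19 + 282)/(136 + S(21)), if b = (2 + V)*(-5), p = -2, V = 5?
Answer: 2367/1196 ≈ 1.9791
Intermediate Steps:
b = -35 (b = (2 + 5)*(-5) = 7*(-5) = -35)
S(d) = -28/9 (S(d) = (-35 + 7)/(3 + 6) = -28/9)
(-19 + 282)/(136 + S(21)) = (-19 + 282)/(136 - 28/9) = 263/(1196/9) = 263*(9/1196) = 2367/1196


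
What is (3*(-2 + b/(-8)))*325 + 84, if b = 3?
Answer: -17853/8 ≈ -2231.6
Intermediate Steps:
(3*(-2 + b/(-8)))*325 + 84 = (3*(-2 + 3/(-8)))*325 + 84 = (3*(-2 + 3*(-⅛)))*325 + 84 = (3*(-2 - 3/8))*325 + 84 = (3*(-19/8))*325 + 84 = -57/8*325 + 84 = -18525/8 + 84 = -17853/8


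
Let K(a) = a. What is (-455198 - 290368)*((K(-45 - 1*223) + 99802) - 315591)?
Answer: 161084753262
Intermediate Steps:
(-455198 - 290368)*((K(-45 - 1*223) + 99802) - 315591) = (-455198 - 290368)*(((-45 - 1*223) + 99802) - 315591) = -745566*(((-45 - 223) + 99802) - 315591) = -745566*((-268 + 99802) - 315591) = -745566*(99534 - 315591) = -745566*(-216057) = 161084753262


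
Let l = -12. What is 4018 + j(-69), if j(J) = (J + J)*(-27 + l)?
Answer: 9400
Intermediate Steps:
j(J) = -78*J (j(J) = (J + J)*(-27 - 12) = (2*J)*(-39) = -78*J)
4018 + j(-69) = 4018 - 78*(-69) = 4018 + 5382 = 9400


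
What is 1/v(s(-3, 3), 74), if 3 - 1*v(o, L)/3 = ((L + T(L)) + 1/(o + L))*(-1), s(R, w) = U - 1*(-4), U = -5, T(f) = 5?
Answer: 73/17961 ≈ 0.0040644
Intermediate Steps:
s(R, w) = -1 (s(R, w) = -5 - 1*(-4) = -5 + 4 = -1)
v(o, L) = 24 + 3*L + 3/(L + o) (v(o, L) = 9 - 3*((L + 5) + 1/(o + L))*(-1) = 9 - 3*((5 + L) + 1/(L + o))*(-1) = 9 - 3*(5 + L + 1/(L + o))*(-1) = 9 - 3*(-5 - L - 1/(L + o)) = 9 + (15 + 3*L + 3/(L + o)) = 24 + 3*L + 3/(L + o))
1/v(s(-3, 3), 74) = 1/(3*(1 + 74² + 8*74 + 8*(-1) + 74*(-1))/(74 - 1)) = 1/(3*(1 + 5476 + 592 - 8 - 74)/73) = 1/(3*(1/73)*5987) = 1/(17961/73) = 73/17961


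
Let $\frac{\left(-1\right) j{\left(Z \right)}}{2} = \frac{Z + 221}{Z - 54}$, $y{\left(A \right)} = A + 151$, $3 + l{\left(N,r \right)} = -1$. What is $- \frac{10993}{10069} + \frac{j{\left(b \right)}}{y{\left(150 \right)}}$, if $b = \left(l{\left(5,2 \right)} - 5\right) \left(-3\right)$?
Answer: $- \frac{84345887}{81830763} \approx -1.0307$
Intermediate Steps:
$l{\left(N,r \right)} = -4$ ($l{\left(N,r \right)} = -3 - 1 = -4$)
$y{\left(A \right)} = 151 + A$
$b = 27$ ($b = \left(-4 - 5\right) \left(-3\right) = \left(-9\right) \left(-3\right) = 27$)
$j{\left(Z \right)} = - \frac{2 \left(221 + Z\right)}{-54 + Z}$ ($j{\left(Z \right)} = - 2 \frac{Z + 221}{Z - 54} = - 2 \frac{221 + Z}{-54 + Z} = - \frac{2 \left(221 + Z\right)}{-54 + Z}$)
$- \frac{10993}{10069} + \frac{j{\left(b \right)}}{y{\left(150 \right)}} = - \frac{10993}{10069} + \frac{2 \frac{1}{-54 + 27} \left(-221 - 27\right)}{151 + 150} = \left(-10993\right) \frac{1}{10069} + \frac{2 \frac{1}{-27} \left(-221 - 27\right)}{301} = - \frac{10993}{10069} + 2 \left(- \frac{1}{27}\right) \left(-248\right) \frac{1}{301} = - \frac{10993}{10069} + \frac{496}{27} \cdot \frac{1}{301} = - \frac{10993}{10069} + \frac{496}{8127} = - \frac{84345887}{81830763}$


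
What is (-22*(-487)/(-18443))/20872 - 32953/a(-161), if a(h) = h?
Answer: 6342500877567/30987854828 ≈ 204.68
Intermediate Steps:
(-22*(-487)/(-18443))/20872 - 32953/a(-161) = (-22*(-487)/(-18443))/20872 - 32953/(-161) = (10714*(-1/18443))*(1/20872) - 32953*(-1/161) = -10714/18443*1/20872 + 32953/161 = -5357/192471148 + 32953/161 = 6342500877567/30987854828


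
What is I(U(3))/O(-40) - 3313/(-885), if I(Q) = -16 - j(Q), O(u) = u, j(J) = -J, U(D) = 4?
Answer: 7157/1770 ≈ 4.0435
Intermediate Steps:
I(Q) = -16 + Q (I(Q) = -16 - (-1)*Q = -16 + Q)
I(U(3))/O(-40) - 3313/(-885) = (-16 + 4)/(-40) - 3313/(-885) = -12*(-1/40) - 3313*(-1/885) = 3/10 + 3313/885 = 7157/1770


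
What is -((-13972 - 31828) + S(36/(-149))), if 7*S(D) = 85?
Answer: 320515/7 ≈ 45788.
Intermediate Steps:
S(D) = 85/7 (S(D) = (⅐)*85 = 85/7)
-((-13972 - 31828) + S(36/(-149))) = -((-13972 - 31828) + 85/7) = -(-45800 + 85/7) = -1*(-320515/7) = 320515/7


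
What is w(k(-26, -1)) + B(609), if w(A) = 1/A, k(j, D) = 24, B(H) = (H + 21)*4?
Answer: 60481/24 ≈ 2520.0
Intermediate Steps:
B(H) = 84 + 4*H (B(H) = (21 + H)*4 = 84 + 4*H)
w(k(-26, -1)) + B(609) = 1/24 + (84 + 4*609) = 1/24 + (84 + 2436) = 1/24 + 2520 = 60481/24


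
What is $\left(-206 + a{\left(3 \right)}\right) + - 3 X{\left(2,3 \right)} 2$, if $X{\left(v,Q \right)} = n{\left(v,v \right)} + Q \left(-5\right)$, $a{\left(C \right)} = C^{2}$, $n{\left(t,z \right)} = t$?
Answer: $-119$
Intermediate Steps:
$X{\left(v,Q \right)} = v - 5 Q$ ($X{\left(v,Q \right)} = v + Q \left(-5\right) = v - 5 Q$)
$\left(-206 + a{\left(3 \right)}\right) + - 3 X{\left(2,3 \right)} 2 = \left(-206 + 3^{2}\right) + - 3 \left(2 - 15\right) 2 = \left(-206 + 9\right) + - 3 \left(2 - 15\right) 2 = -197 + \left(-3\right) \left(-13\right) 2 = -197 + 39 \cdot 2 = -197 + 78 = -119$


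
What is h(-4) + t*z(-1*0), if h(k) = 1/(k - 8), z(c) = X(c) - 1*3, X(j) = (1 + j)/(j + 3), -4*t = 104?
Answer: 277/4 ≈ 69.250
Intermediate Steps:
t = -26 (t = -1/4*104 = -26)
X(j) = (1 + j)/(3 + j)
z(c) = -3 + (1 + c)/(3 + c) (z(c) = (1 + c)/(3 + c) - 1*3 = (1 + c)/(3 + c) - 3 = -3 + (1 + c)/(3 + c))
h(k) = 1/(-8 + k)
h(-4) + t*z(-1*0) = 1/(-8 - 4) - 52*(-4 - (-1)*0)/(3 - 1*0) = 1/(-12) - 52*(-4 - 1*0)/(3 + 0) = -1/12 - 52*(-4 + 0)/3 = -1/12 - 52*(-4)/3 = -1/12 - 26*(-8/3) = -1/12 + 208/3 = 277/4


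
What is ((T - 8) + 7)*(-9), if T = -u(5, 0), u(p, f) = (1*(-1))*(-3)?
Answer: 36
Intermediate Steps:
u(p, f) = 3 (u(p, f) = -1*(-3) = 3)
T = -3 (T = -1*3 = -3)
((T - 8) + 7)*(-9) = ((-3 - 8) + 7)*(-9) = (-11 + 7)*(-9) = -4*(-9) = 36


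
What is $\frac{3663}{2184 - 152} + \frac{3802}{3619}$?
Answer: $\frac{20982061}{7353808} \approx 2.8532$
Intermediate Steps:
$\frac{3663}{2184 - 152} + \frac{3802}{3619} = \frac{3663}{2184 - 152} + 3802 \cdot \frac{1}{3619} = \frac{3663}{2032} + \frac{3802}{3619} = \frac{20982061}{7353808}$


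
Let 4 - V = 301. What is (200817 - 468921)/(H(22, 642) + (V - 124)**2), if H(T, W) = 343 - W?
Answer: -134052/88471 ≈ -1.5152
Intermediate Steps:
V = -297 (V = 4 - 1*301 = 4 - 301 = -297)
(200817 - 468921)/(H(22, 642) + (V - 124)**2) = (200817 - 468921)/((343 - 1*642) + (-297 - 124)**2) = -268104/((343 - 642) + (-421)**2) = -268104/(-299 + 177241) = -268104/176942 = -268104*1/176942 = -134052/88471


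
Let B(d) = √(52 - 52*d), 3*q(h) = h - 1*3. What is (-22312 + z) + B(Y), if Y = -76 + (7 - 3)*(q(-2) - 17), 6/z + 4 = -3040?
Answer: -33958867/1522 + 26*√105/3 ≈ -22223.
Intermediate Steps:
q(h) = -1 + h/3 (q(h) = (h - 1*3)/3 = (h - 3)/3 = (-3 + h)/3 = -1 + h/3)
z = -3/1522 (z = 6/(-4 - 3040) = 6/(-3044) = 6*(-1/3044) = -3/1522 ≈ -0.0019711)
Y = -452/3 (Y = -76 + (7 - 3)*((-1 + (⅓)*(-2)) - 17) = -76 + 4*((-1 - ⅔) - 17) = -76 + 4*(-5/3 - 17) = -76 + 4*(-56/3) = -76 - 224/3 = -452/3 ≈ -150.67)
(-22312 + z) + B(Y) = (-22312 - 3/1522) + 2*√(13 - 13*(-452/3)) = -33958867/1522 + 2*√(13 + 5876/3) = -33958867/1522 + 2*√(5915/3) = -33958867/1522 + 2*(13*√105/3) = -33958867/1522 + 26*√105/3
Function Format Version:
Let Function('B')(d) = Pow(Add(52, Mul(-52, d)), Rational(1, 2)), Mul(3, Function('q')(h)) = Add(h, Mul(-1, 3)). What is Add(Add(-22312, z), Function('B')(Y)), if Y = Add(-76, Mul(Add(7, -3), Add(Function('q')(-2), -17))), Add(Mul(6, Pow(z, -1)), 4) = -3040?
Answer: Add(Rational(-33958867, 1522), Mul(Rational(26, 3), Pow(105, Rational(1, 2)))) ≈ -22223.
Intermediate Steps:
Function('q')(h) = Add(-1, Mul(Rational(1, 3), h)) (Function('q')(h) = Mul(Rational(1, 3), Add(h, Mul(-1, 3))) = Mul(Rational(1, 3), Add(h, -3)) = Mul(Rational(1, 3), Add(-3, h)) = Add(-1, Mul(Rational(1, 3), h)))
z = Rational(-3, 1522) (z = Mul(6, Pow(Add(-4, -3040), -1)) = Mul(6, Pow(-3044, -1)) = Mul(6, Rational(-1, 3044)) = Rational(-3, 1522) ≈ -0.0019711)
Y = Rational(-452, 3) (Y = Add(-76, Mul(Add(7, -3), Add(Add(-1, Mul(Rational(1, 3), -2)), -17))) = Add(-76, Mul(4, Add(Add(-1, Rational(-2, 3)), -17))) = Add(-76, Mul(4, Add(Rational(-5, 3), -17))) = Add(-76, Mul(4, Rational(-56, 3))) = Add(-76, Rational(-224, 3)) = Rational(-452, 3) ≈ -150.67)
Add(Add(-22312, z), Function('B')(Y)) = Add(Add(-22312, Rational(-3, 1522)), Mul(2, Pow(Add(13, Mul(-13, Rational(-452, 3))), Rational(1, 2)))) = Add(Rational(-33958867, 1522), Mul(2, Pow(Add(13, Rational(5876, 3)), Rational(1, 2)))) = Add(Rational(-33958867, 1522), Mul(2, Pow(Rational(5915, 3), Rational(1, 2)))) = Add(Rational(-33958867, 1522), Mul(2, Mul(Rational(13, 3), Pow(105, Rational(1, 2))))) = Add(Rational(-33958867, 1522), Mul(Rational(26, 3), Pow(105, Rational(1, 2))))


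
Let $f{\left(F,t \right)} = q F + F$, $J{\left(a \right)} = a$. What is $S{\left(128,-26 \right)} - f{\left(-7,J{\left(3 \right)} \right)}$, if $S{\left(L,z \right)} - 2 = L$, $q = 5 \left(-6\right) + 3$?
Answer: $-52$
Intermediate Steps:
$q = -27$ ($q = -30 + 3 = -27$)
$S{\left(L,z \right)} = 2 + L$
$f{\left(F,t \right)} = - 26 F$ ($f{\left(F,t \right)} = - 27 F + F = - 26 F$)
$S{\left(128,-26 \right)} - f{\left(-7,J{\left(3 \right)} \right)} = \left(2 + 128\right) - \left(-26\right) \left(-7\right) = 130 - 182 = -52$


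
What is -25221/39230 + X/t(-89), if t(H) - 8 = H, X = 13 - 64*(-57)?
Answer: -145663931/3177630 ≈ -45.840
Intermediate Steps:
X = 3661 (X = 13 + 3648 = 3661)
t(H) = 8 + H
-25221/39230 + X/t(-89) = -25221/39230 + 3661/(8 - 89) = -25221*1/39230 + 3661/(-81) = -25221/39230 + 3661*(-1/81) = -25221/39230 - 3661/81 = -145663931/3177630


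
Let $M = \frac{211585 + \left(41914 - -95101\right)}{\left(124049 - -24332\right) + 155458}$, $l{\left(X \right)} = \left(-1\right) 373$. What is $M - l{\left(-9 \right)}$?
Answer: $\frac{113680547}{303839} \approx 374.15$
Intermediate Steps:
$l{\left(X \right)} = -373$
$M = \frac{348600}{303839}$ ($M = \frac{211585 + \left(41914 + 95101\right)}{\left(124049 + 24332\right) + 155458} = \frac{211585 + 137015}{148381 + 155458} = \frac{348600}{303839} \approx 1.1473$)
$M - l{\left(-9 \right)} = \frac{348600}{303839} - -373 = \frac{348600}{303839} + 373 = \frac{113680547}{303839}$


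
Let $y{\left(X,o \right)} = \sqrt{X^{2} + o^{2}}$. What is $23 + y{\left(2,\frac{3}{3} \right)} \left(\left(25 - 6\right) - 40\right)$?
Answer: $23 - 21 \sqrt{5} \approx -23.957$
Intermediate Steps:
$23 + y{\left(2,\frac{3}{3} \right)} \left(\left(25 - 6\right) - 40\right) = 23 + \sqrt{2^{2} + \left(\frac{3}{3}\right)^{2}} \left(\left(25 - 6\right) - 40\right) = 23 + \sqrt{4 + \left(3 \cdot \frac{1}{3}\right)^{2}} \left(\left(25 - 6\right) - 40\right) = 23 + \sqrt{4 + 1^{2}} \left(19 - 40\right) = 23 + \sqrt{4 + 1} \left(-21\right) = 23 + \sqrt{5} \left(-21\right) = 23 - 21 \sqrt{5}$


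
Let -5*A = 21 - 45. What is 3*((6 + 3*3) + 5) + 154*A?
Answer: 3996/5 ≈ 799.20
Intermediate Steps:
A = 24/5 (A = -(21 - 45)/5 = -⅕*(-24) = 24/5 ≈ 4.8000)
3*((6 + 3*3) + 5) + 154*A = 3*((6 + 3*3) + 5) + 154*(24/5) = 3*((6 + 9) + 5) + 3696/5 = 3*(15 + 5) + 3696/5 = 3*20 + 3696/5 = 60 + 3696/5 = 3996/5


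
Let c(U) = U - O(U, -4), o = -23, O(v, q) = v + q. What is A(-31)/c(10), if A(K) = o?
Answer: -23/4 ≈ -5.7500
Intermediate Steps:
O(v, q) = q + v
c(U) = 4 (c(U) = U - (-4 + U) = U + (4 - U) = 4)
A(K) = -23
A(-31)/c(10) = -23/4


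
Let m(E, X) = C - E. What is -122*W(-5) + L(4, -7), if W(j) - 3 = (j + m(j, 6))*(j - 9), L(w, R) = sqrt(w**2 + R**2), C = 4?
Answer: 6466 + sqrt(65) ≈ 6474.1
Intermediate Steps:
L(w, R) = sqrt(R**2 + w**2)
m(E, X) = 4 - E
W(j) = -33 + 4*j (W(j) = 3 + (j + (4 - j))*(j - 9) = 3 + 4*(-9 + j) = 3 + (-36 + 4*j) = -33 + 4*j)
-122*W(-5) + L(4, -7) = -122*(-33 + 4*(-5)) + sqrt((-7)**2 + 4**2) = -122*(-33 - 20) + sqrt(49 + 16) = -122*(-53) + sqrt(65) = 6466 + sqrt(65)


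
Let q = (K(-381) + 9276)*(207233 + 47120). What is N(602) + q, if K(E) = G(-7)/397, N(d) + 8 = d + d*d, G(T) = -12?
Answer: 936814293886/397 ≈ 2.3597e+9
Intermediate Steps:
N(d) = -8 + d + d² (N(d) = -8 + (d + d*d) = -8 + (d + d²) = -8 + d + d²)
K(E) = -12/397
q = 936670183680/397 (q = (-12/397 + 9276)*(207233 + 47120) = (3682560/397)*254353 = 936670183680/397 ≈ 2.3594e+9)
N(602) + q = (-8 + 602 + 602²) + 936670183680/397 = (-8 + 602 + 362404) + 936670183680/397 = 362998 + 936670183680/397 = 936814293886/397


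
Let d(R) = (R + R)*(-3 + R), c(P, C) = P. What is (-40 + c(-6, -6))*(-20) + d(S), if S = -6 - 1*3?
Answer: 1136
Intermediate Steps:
S = -9 (S = -6 - 3 = -9)
d(R) = 2*R*(-3 + R) (d(R) = (2*R)*(-3 + R) = 2*R*(-3 + R))
(-40 + c(-6, -6))*(-20) + d(S) = (-40 - 6)*(-20) + 2*(-9)*(-3 - 9) = -46*(-20) + 2*(-9)*(-12) = 920 + 216 = 1136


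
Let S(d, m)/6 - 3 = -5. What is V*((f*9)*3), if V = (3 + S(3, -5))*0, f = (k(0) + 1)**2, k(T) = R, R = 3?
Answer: 0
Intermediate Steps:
k(T) = 3
S(d, m) = -12 (S(d, m) = 18 + 6*(-5) = 18 - 30 = -12)
f = 16 (f = (3 + 1)**2 = 4**2 = 16)
V = 0 (V = (3 - 12)*0 = -9*0 = 0)
V*((f*9)*3) = 0*((16*9)*3) = 0*(144*3) = 0*432 = 0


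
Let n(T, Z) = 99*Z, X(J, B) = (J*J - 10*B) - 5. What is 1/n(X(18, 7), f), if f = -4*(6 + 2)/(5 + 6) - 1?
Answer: -1/387 ≈ -0.0025840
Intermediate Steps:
X(J, B) = -5 + J**2 - 10*B (X(J, B) = (J**2 - 10*B) - 5 = -5 + J**2 - 10*B)
f = -43/11 (f = -32/11 - 1 = -43/11 ≈ -3.9091)
1/n(X(18, 7), f) = 1/(99*(-43/11)) = 1/(-387) = -1/387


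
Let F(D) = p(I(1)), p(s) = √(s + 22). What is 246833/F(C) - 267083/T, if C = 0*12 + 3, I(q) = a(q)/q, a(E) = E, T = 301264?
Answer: -14057/15856 + 246833*√23/23 ≈ 51467.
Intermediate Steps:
I(q) = 1 (I(q) = q/q = 1)
C = 3 (C = 0 + 3 = 3)
p(s) = √(22 + s)
F(D) = √23 (F(D) = √(22 + 1) = √23)
246833/F(C) - 267083/T = 246833/(√23) - 267083/301264 = 246833*(√23/23) - 267083*1/301264 = 246833*√23/23 - 14057/15856 = -14057/15856 + 246833*√23/23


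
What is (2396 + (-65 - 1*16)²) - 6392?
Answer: 2565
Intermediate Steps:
(2396 + (-65 - 1*16)²) - 6392 = (2396 + (-65 - 16)²) - 6392 = (2396 + (-81)²) - 6392 = (2396 + 6561) - 6392 = 8957 - 6392 = 2565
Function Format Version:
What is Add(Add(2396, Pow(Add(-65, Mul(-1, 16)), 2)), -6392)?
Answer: 2565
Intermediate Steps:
Add(Add(2396, Pow(Add(-65, Mul(-1, 16)), 2)), -6392) = Add(Add(2396, Pow(Add(-65, -16), 2)), -6392) = Add(Add(2396, Pow(-81, 2)), -6392) = Add(Add(2396, 6561), -6392) = Add(8957, -6392) = 2565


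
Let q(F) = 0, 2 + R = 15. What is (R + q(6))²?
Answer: 169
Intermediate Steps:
R = 13 (R = -2 + 15 = 13)
(R + q(6))² = (13 + 0)² = 13² = 169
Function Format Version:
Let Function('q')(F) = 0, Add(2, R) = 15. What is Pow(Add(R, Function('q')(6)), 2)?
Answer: 169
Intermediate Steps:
R = 13 (R = Add(-2, 15) = 13)
Pow(Add(R, Function('q')(6)), 2) = Pow(Add(13, 0), 2) = Pow(13, 2) = 169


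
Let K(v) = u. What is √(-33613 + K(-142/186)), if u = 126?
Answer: I*√33487 ≈ 182.99*I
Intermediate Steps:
K(v) = 126
√(-33613 + K(-142/186)) = √(-33613 + 126) = √(-33487) = I*√33487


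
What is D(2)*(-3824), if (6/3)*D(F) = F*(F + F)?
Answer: -15296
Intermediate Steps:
D(F) = F² (D(F) = (F*(F + F))/2 = (F*(2*F))/2 = (2*F²)/2 = F²)
D(2)*(-3824) = 2²*(-3824) = 4*(-3824) = -15296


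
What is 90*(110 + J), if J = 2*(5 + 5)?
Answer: 11700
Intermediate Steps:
J = 20 (J = 2*10 = 20)
90*(110 + J) = 90*(110 + 20) = 90*130 = 11700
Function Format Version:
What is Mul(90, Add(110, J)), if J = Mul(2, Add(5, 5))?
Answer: 11700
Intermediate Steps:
J = 20 (J = Mul(2, 10) = 20)
Mul(90, Add(110, J)) = Mul(90, Add(110, 20)) = Mul(90, 130) = 11700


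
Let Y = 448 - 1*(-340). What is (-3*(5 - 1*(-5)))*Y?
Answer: -23640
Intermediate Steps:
Y = 788 (Y = 448 + 340 = 788)
(-3*(5 - 1*(-5)))*Y = -3*(5 - 1*(-5))*788 = -3*(5 + 5)*788 = -3*10*788 = -30*788 = -23640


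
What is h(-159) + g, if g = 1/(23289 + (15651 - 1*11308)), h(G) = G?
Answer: -4393487/27632 ≈ -159.00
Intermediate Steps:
g = 1/27632 (g = 1/(23289 + (15651 - 11308)) = 1/(23289 + 4343) = 1/27632 ≈ 3.6190e-5)
h(-159) + g = -159 + 1/27632 = -4393487/27632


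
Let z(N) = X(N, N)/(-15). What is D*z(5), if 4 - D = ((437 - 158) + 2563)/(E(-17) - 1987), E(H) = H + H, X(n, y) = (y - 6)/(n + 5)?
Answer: 1821/50525 ≈ 0.036042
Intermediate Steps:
X(n, y) = (-6 + y)/(5 + n)
E(H) = 2*H
z(N) = -(-6 + N)/(15*(5 + N)) (z(N) = ((-6 + N)/(5 + N))/(-15) = ((-6 + N)/(5 + N))*(-1/15) = -(-6 + N)/(15*(5 + N)))
D = 10926/2021 (D = 4 - ((437 - 158) + 2563)/(2*(-17) - 1987) = 4 - (279 + 2563)/(-34 - 1987) = 4 - 2842/(-2021) = 4 - 2842*(-1)/2021 = 4 - 1*(-2842/2021) = 4 + 2842/2021 = 10926/2021 ≈ 5.4062)
D*z(5) = 10926*((6 - 1*5)/(15*(5 + 5)))/2021 = 10926*((1/15)*(6 - 5)/10)/2021 = 10926*((1/15)*(1/10)*1)/2021 = (10926/2021)*(1/150) = 1821/50525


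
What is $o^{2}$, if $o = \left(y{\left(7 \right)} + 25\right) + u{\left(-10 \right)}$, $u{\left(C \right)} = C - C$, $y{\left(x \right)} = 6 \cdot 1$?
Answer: $961$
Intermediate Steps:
$y{\left(x \right)} = 6$
$u{\left(C \right)} = 0$
$o = 31$ ($o = \left(6 + 25\right) + 0 = 31 + 0 = 31$)
$o^{2} = 31^{2} = 961$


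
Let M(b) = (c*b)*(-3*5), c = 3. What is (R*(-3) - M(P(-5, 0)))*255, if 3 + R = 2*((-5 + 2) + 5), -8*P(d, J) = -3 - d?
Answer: -14535/4 ≈ -3633.8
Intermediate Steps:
P(d, J) = 3/8 + d/8 (P(d, J) = -(-3 - d)/8 = 3/8 + d/8)
R = 1 (R = -3 + 2*((-5 + 2) + 5) = -3 + 2*(-3 + 5) = -3 + 2*2 = -3 + 4 = 1)
M(b) = -45*b (M(b) = (3*b)*(-3*5) = (3*b)*(-15) = -45*b)
(R*(-3) - M(P(-5, 0)))*255 = (1*(-3) - (-45)*(3/8 + (1/8)*(-5)))*255 = (-3 - (-45)*(3/8 - 5/8))*255 = (-3 - (-45)*(-1)/4)*255 = (-3 - 1*45/4)*255 = (-3 - 45/4)*255 = -57/4*255 = -14535/4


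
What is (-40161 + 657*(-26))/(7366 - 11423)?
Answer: 57243/4057 ≈ 14.110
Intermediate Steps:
(-40161 + 657*(-26))/(7366 - 11423) = (-40161 - 17082)/(-4057) = -57243*(-1/4057) = 57243/4057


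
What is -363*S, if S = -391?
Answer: 141933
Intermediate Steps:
-363*S = -363*(-391) = 141933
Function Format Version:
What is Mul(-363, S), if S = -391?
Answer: 141933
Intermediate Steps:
Mul(-363, S) = Mul(-363, -391) = 141933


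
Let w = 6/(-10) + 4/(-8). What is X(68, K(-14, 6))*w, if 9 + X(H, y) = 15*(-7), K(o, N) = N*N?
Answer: 627/5 ≈ 125.40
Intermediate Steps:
K(o, N) = N**2
w = -11/10 (w = 6*(-1/10) + 4*(-1/8) = -3/5 - 1/2 = -11/10 ≈ -1.1000)
X(H, y) = -114 (X(H, y) = -9 + 15*(-7) = -9 - 105 = -114)
X(68, K(-14, 6))*w = -114*(-11/10) = 627/5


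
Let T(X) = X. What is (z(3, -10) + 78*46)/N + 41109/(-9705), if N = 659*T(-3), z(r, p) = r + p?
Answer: -38675366/6395595 ≈ -6.0472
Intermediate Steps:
z(r, p) = p + r
N = -1977 (N = 659*(-3) = -1977)
(z(3, -10) + 78*46)/N + 41109/(-9705) = ((-10 + 3) + 78*46)/(-1977) + 41109/(-9705) = (-7 + 3588)*(-1/1977) + 41109*(-1/9705) = 3581*(-1/1977) - 13703/3235 = -3581/1977 - 13703/3235 = -38675366/6395595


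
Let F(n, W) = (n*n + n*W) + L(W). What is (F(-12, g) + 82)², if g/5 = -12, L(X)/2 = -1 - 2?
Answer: 883600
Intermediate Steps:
L(X) = -6 (L(X) = 2*(-1 - 2) = 2*(-3) = -6)
g = -60 (g = 5*(-12) = -60)
F(n, W) = -6 + n² + W*n (F(n, W) = (n*n + n*W) - 6 = (n² + W*n) - 6 = -6 + n² + W*n)
(F(-12, g) + 82)² = ((-6 + (-12)² - 60*(-12)) + 82)² = ((-6 + 144 + 720) + 82)² = (858 + 82)² = 940² = 883600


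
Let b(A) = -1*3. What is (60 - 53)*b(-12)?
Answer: -21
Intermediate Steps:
b(A) = -3
(60 - 53)*b(-12) = (60 - 53)*(-3) = 7*(-3) = -21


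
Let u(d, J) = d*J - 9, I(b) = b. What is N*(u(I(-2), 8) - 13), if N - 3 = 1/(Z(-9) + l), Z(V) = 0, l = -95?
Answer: -568/5 ≈ -113.60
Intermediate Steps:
u(d, J) = -9 + J*d (u(d, J) = J*d - 9 = -9 + J*d)
N = 284/95 (N = 3 + 1/(0 - 95) = 3 + 1/(-95) = 3 - 1/95 = 284/95 ≈ 2.9895)
N*(u(I(-2), 8) - 13) = 284*((-9 + 8*(-2)) - 13)/95 = 284*((-9 - 16) - 13)/95 = 284*(-25 - 13)/95 = (284/95)*(-38) = -568/5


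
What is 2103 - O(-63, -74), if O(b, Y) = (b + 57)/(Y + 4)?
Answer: 73602/35 ≈ 2102.9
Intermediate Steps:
O(b, Y) = (57 + b)/(4 + Y)
2103 - O(-63, -74) = 2103 - (57 - 63)/(4 - 74) = 2103 - (-6)/(-70) = 2103 - (-1)*(-6)/70 = 2103 - 1*3/35 = 2103 - 3/35 = 73602/35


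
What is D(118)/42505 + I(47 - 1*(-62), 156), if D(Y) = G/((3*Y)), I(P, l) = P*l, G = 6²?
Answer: 42642546186/2507795 ≈ 17004.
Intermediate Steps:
G = 36
D(Y) = 12/Y (D(Y) = 36/((3*Y)) = 36*(1/(3*Y)) = 12/Y)
D(118)/42505 + I(47 - 1*(-62), 156) = (12/118)/42505 + (47 - 1*(-62))*156 = (12*(1/118))*(1/42505) + (47 + 62)*156 = (6/59)*(1/42505) + 109*156 = 6/2507795 + 17004 = 42642546186/2507795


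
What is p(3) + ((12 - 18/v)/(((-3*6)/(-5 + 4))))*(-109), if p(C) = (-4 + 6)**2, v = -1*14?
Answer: -3211/42 ≈ -76.452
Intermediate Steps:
v = -14
p(C) = 4 (p(C) = 2**2 = 4)
p(3) + ((12 - 18/v)/(((-3*6)/(-5 + 4))))*(-109) = 4 + ((12 - 18/(-14))/(((-3*6)/(-5 + 4))))*(-109) = 4 + ((12 - 18*(-1)/14)/((-18/(-1))))*(-109) = 4 + ((12 - 1*(-9/7))/((-18*(-1))))*(-109) = 4 + ((12 + 9/7)/18)*(-109) = 4 + ((93/7)*(1/18))*(-109) = 4 + (31/42)*(-109) = 4 - 3379/42 = -3211/42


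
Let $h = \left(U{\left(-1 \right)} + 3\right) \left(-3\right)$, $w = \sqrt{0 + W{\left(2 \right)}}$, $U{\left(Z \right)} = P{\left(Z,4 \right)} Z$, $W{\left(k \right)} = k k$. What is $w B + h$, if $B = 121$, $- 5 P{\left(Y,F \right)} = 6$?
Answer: $\frac{1147}{5} \approx 229.4$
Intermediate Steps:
$W{\left(k \right)} = k^{2}$
$P{\left(Y,F \right)} = - \frac{6}{5}$ ($P{\left(Y,F \right)} = \left(- \frac{1}{5}\right) 6 = - \frac{6}{5}$)
$U{\left(Z \right)} = - \frac{6 Z}{5}$
$w = 2$ ($w = \sqrt{0 + 2^{2}} = \sqrt{0 + 4} = \sqrt{4} = 2$)
$h = - \frac{63}{5}$ ($h = \left(\left(- \frac{6}{5}\right) \left(-1\right) + 3\right) \left(-3\right) = \left(\frac{6}{5} + 3\right) \left(-3\right) = \frac{21}{5} \left(-3\right) = - \frac{63}{5} \approx -12.6$)
$w B + h = 2 \cdot 121 - \frac{63}{5} = 242 - \frac{63}{5} = \frac{1147}{5}$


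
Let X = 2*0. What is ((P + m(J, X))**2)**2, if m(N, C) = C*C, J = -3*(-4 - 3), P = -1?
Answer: 1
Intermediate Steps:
J = 21 (J = -3*(-7) = 21)
X = 0
m(N, C) = C**2
((P + m(J, X))**2)**2 = ((-1 + 0**2)**2)**2 = ((-1 + 0)**2)**2 = ((-1)**2)**2 = 1**2 = 1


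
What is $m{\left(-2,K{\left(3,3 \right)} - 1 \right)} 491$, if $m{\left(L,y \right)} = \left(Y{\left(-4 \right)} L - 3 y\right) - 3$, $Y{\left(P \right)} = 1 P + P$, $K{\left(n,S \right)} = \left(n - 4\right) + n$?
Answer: $4910$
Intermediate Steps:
$K{\left(n,S \right)} = -4 + 2 n$ ($K{\left(n,S \right)} = \left(-4 + n\right) + n = -4 + 2 n$)
$Y{\left(P \right)} = 2 P$ ($Y{\left(P \right)} = P + P = 2 P$)
$m{\left(L,y \right)} = -3 - 8 L - 3 y$ ($m{\left(L,y \right)} = \left(2 \left(-4\right) L - 3 y\right) - 3 = \left(- 8 L - 3 y\right) - 3 = -3 - 8 L - 3 y$)
$m{\left(-2,K{\left(3,3 \right)} - 1 \right)} 491 = \left(-3 - -16 - 3 \left(\left(-4 + 2 \cdot 3\right) - 1\right)\right) 491 = \left(-3 + 16 - 3 \left(\left(-4 + 6\right) - 1\right)\right) 491 = \left(-3 + 16 - 3 \left(2 - 1\right)\right) 491 = \left(-3 + 16 - 3\right) 491 = 10 \cdot 491 = 4910$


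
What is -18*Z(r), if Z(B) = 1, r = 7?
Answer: -18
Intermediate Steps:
-18*Z(r) = -18*1 = -18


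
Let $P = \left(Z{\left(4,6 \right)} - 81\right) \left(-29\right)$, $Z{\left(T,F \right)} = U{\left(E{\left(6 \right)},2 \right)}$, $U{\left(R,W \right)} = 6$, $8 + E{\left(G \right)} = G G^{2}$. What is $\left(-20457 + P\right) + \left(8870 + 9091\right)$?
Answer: $-321$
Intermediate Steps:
$E{\left(G \right)} = -8 + G^{3}$ ($E{\left(G \right)} = -8 + G G^{2} = -8 + G^{3}$)
$Z{\left(T,F \right)} = 6$
$P = 2175$ ($P = \left(6 - 81\right) \left(-29\right) = \left(-75\right) \left(-29\right) = 2175$)
$\left(-20457 + P\right) + \left(8870 + 9091\right) = \left(-20457 + 2175\right) + \left(8870 + 9091\right) = -18282 + 17961 = -321$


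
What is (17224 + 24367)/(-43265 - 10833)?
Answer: -3781/4918 ≈ -0.76881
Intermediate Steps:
(17224 + 24367)/(-43265 - 10833) = 41591/(-54098) = 41591*(-1/54098) = -3781/4918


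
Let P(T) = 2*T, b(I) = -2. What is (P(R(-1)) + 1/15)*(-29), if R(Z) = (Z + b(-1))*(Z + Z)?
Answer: -5249/15 ≈ -349.93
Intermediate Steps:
R(Z) = 2*Z*(-2 + Z) (R(Z) = (Z - 2)*(Z + Z) = (-2 + Z)*(2*Z) = 2*Z*(-2 + Z))
(P(R(-1)) + 1/15)*(-29) = (2*(2*(-1)*(-2 - 1)) + 1/15)*(-29) = (2*(2*(-1)*(-3)) + 1/15)*(-29) = (2*6 + 1/15)*(-29) = (12 + 1/15)*(-29) = (181/15)*(-29) = -5249/15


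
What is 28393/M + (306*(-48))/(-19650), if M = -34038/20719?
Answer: -1926515881901/111474450 ≈ -17282.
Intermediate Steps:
M = -34038/20719 (M = -34038*1/20719 = -34038/20719 ≈ -1.6428)
28393/M + (306*(-48))/(-19650) = 28393/(-34038/20719) + (306*(-48))/(-19650) = 28393*(-20719/34038) - 14688*(-1/19650) = -588274567/34038 + 2448/3275 = -1926515881901/111474450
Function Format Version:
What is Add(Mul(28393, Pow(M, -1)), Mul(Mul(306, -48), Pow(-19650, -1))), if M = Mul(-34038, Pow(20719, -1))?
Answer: Rational(-1926515881901, 111474450) ≈ -17282.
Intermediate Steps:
M = Rational(-34038, 20719) (M = Mul(-34038, Rational(1, 20719)) = Rational(-34038, 20719) ≈ -1.6428)
Add(Mul(28393, Pow(M, -1)), Mul(Mul(306, -48), Pow(-19650, -1))) = Add(Mul(28393, Pow(Rational(-34038, 20719), -1)), Mul(Mul(306, -48), Pow(-19650, -1))) = Add(Mul(28393, Rational(-20719, 34038)), Mul(-14688, Rational(-1, 19650))) = Add(Rational(-588274567, 34038), Rational(2448, 3275)) = Rational(-1926515881901, 111474450)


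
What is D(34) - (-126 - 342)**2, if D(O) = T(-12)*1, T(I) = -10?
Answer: -219034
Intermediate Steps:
D(O) = -10 (D(O) = -10*1 = -10)
D(34) - (-126 - 342)**2 = -10 - (-126 - 342)**2 = -10 - 1*(-468)**2 = -10 - 1*219024 = -10 - 219024 = -219034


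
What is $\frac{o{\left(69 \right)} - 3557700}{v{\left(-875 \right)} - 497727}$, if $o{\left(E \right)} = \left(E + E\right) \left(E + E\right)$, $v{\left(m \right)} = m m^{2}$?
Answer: $\frac{1769328}{335209801} \approx 0.0052783$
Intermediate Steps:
$v{\left(m \right)} = m^{3}$
$o{\left(E \right)} = 4 E^{2}$ ($o{\left(E \right)} = 2 E 2 E = 4 E^{2}$)
$\frac{o{\left(69 \right)} - 3557700}{v{\left(-875 \right)} - 497727} = \frac{4 \cdot 69^{2} - 3557700}{\left(-875\right)^{3} - 497727} = \frac{4 \cdot 4761 - 3557700}{-669921875 - 497727} = \frac{19044 - 3557700}{-670419602} = \left(-3538656\right) \left(- \frac{1}{670419602}\right) = \frac{1769328}{335209801}$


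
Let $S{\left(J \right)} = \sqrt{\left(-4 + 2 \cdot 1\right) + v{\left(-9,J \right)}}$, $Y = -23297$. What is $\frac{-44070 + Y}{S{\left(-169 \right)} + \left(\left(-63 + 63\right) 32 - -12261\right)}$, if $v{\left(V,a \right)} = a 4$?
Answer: $- \frac{275328929}{50110933} + \frac{67367 i \sqrt{678}}{150332799} \approx -5.4944 + 0.011668 i$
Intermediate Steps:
$v{\left(V,a \right)} = 4 a$
$S{\left(J \right)} = \sqrt{-2 + 4 J}$ ($S{\left(J \right)} = \sqrt{\left(-4 + 2 \cdot 1\right) + 4 J} = \sqrt{\left(-4 + 2\right) + 4 J} = \sqrt{-2 + 4 J}$)
$\frac{-44070 + Y}{S{\left(-169 \right)} + \left(\left(-63 + 63\right) 32 - -12261\right)} = \frac{-44070 - 23297}{\sqrt{-2 + 4 \left(-169\right)} + \left(\left(-63 + 63\right) 32 - -12261\right)} = - \frac{67367}{\sqrt{-2 - 676} + \left(0 \cdot 32 + 12261\right)} = - \frac{67367}{\sqrt{-678} + \left(0 + 12261\right)} = - \frac{67367}{i \sqrt{678} + 12261} = - \frac{67367}{12261 + i \sqrt{678}}$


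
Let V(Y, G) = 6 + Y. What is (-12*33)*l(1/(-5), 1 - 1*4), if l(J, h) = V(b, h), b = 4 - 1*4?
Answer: -2376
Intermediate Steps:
b = 0 (b = 4 - 4 = 0)
l(J, h) = 6 (l(J, h) = 6 + 0 = 6)
(-12*33)*l(1/(-5), 1 - 1*4) = -12*33*6 = -396*6 = -2376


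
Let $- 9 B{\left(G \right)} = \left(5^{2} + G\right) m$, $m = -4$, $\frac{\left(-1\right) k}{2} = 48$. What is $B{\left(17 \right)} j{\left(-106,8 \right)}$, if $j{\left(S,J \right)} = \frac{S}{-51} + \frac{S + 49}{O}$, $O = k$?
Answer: $\frac{30527}{612} \approx 49.881$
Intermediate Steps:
$k = -96$ ($k = \left(-2\right) 48 = -96$)
$O = -96$
$B{\left(G \right)} = \frac{100}{9} + \frac{4 G}{9}$ ($B{\left(G \right)} = - \frac{\left(5^{2} + G\right) \left(-4\right)}{9} = - \frac{\left(25 + G\right) \left(-4\right)}{9} = - \frac{-100 - 4 G}{9} = \frac{100}{9} + \frac{4 G}{9}$)
$j{\left(S,J \right)} = - \frac{49}{96} - \frac{49 S}{1632}$ ($j{\left(S,J \right)} = \frac{S}{-51} + \frac{S + 49}{-96} = S \left(- \frac{1}{51}\right) + \left(49 + S\right) \left(- \frac{1}{96}\right) = - \frac{S}{51} - \left(\frac{49}{96} + \frac{S}{96}\right) = - \frac{49}{96} - \frac{49 S}{1632}$)
$B{\left(17 \right)} j{\left(-106,8 \right)} = \left(\frac{100}{9} + \frac{4}{9} \cdot 17\right) \left(- \frac{49}{96} - - \frac{2597}{816}\right) = \left(\frac{100}{9} + \frac{68}{9}\right) \left(- \frac{49}{96} + \frac{2597}{816}\right) = \frac{56}{3} \cdot \frac{4361}{1632} = \frac{30527}{612}$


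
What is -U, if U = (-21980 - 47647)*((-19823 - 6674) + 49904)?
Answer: 1629759189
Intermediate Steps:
U = -1629759189 (U = -69627*(-26497 + 49904) = -69627*23407 = -1629759189)
-U = -1*(-1629759189) = 1629759189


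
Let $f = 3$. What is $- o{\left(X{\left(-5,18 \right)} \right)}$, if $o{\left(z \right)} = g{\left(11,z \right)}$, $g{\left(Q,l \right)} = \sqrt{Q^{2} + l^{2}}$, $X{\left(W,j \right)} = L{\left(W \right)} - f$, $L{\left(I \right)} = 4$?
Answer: $- \sqrt{122} \approx -11.045$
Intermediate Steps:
$X{\left(W,j \right)} = 1$ ($X{\left(W,j \right)} = 4 - 3 = 1$)
$o{\left(z \right)} = \sqrt{121 + z^{2}}$ ($o{\left(z \right)} = \sqrt{11^{2} + z^{2}} = \sqrt{121 + z^{2}}$)
$- o{\left(X{\left(-5,18 \right)} \right)} = - \sqrt{121 + 1^{2}} = - \sqrt{121 + 1} = - \sqrt{122}$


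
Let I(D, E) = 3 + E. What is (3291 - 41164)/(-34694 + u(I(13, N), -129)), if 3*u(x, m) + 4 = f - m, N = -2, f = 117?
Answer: 10329/9440 ≈ 1.0942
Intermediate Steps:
u(x, m) = 113/3 - m/3 (u(x, m) = -4/3 + (117 - m)/3 = -4/3 + (39 - m/3) = 113/3 - m/3)
(3291 - 41164)/(-34694 + u(I(13, N), -129)) = (3291 - 41164)/(-34694 + (113/3 - ⅓*(-129))) = -37873/(-34694 + (113/3 + 43)) = -37873/(-34694 + 242/3) = -37873/(-103840/3) = -37873*(-3/103840) = 10329/9440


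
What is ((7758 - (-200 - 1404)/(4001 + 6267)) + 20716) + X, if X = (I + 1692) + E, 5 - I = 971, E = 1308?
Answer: 78314437/2567 ≈ 30508.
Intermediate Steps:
I = -966 (I = 5 - 1*971 = 5 - 971 = -966)
X = 2034 (X = (-966 + 1692) + 1308 = 726 + 1308 = 2034)
((7758 - (-200 - 1404)/(4001 + 6267)) + 20716) + X = ((7758 - (-200 - 1404)/(4001 + 6267)) + 20716) + 2034 = ((7758 - (-1604)/10268) + 20716) + 2034 = ((7758 - 1*(-401/2567)) + 20716) + 2034 = ((7758 + 401/2567) + 20716) + 2034 = (19915187/2567 + 20716) + 2034 = 73093159/2567 + 2034 = 78314437/2567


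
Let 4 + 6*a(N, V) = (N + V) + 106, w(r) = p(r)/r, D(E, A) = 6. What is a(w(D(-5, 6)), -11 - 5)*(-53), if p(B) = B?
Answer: -1537/2 ≈ -768.50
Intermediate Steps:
w(r) = 1 (w(r) = r/r = 1)
a(N, V) = 17 + N/6 + V/6 (a(N, V) = -⅔ + ((N + V) + 106)/6 = -⅔ + (106 + N + V)/6 = -⅔ + (53/3 + N/6 + V/6) = 17 + N/6 + V/6)
a(w(D(-5, 6)), -11 - 5)*(-53) = (17 + (⅙)*1 + (-11 - 5)/6)*(-53) = (17 + ⅙ + (⅙)*(-16))*(-53) = (17 + ⅙ - 8/3)*(-53) = (29/2)*(-53) = -1537/2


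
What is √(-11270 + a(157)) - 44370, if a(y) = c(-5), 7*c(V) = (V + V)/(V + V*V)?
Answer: -44370 + I*√2208934/14 ≈ -44370.0 + 106.16*I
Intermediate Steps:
c(V) = 2*V/(7*(V + V²)) (c(V) = ((V + V)/(V + V*V))/7 = ((2*V)/(V + V²))/7 = (2*V/(V + V²))/7 = 2*V/(7*(V + V²)))
a(y) = -1/14 (a(y) = 2/(7*(1 - 5)) = (2/7)/(-4) = (2/7)*(-¼) = -1/14)
√(-11270 + a(157)) - 44370 = √(-11270 - 1/14) - 44370 = √(-157781/14) - 44370 = I*√2208934/14 - 44370 = -44370 + I*√2208934/14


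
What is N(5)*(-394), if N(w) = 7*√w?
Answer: -2758*√5 ≈ -6167.1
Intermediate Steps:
N(5)*(-394) = (7*√5)*(-394) = -2758*√5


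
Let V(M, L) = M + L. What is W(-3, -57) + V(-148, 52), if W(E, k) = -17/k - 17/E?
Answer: -5132/57 ≈ -90.035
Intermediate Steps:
V(M, L) = L + M
W(E, k) = -17/E - 17/k
W(-3, -57) + V(-148, 52) = (-17/(-3) - 17/(-57)) + (52 - 148) = (-17*(-1/3) - 17*(-1/57)) - 96 = (17/3 + 17/57) - 96 = 340/57 - 96 = -5132/57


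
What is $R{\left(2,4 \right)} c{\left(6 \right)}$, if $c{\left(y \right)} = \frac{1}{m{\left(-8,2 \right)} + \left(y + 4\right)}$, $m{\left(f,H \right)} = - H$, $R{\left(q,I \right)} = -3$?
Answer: $- \frac{3}{8} \approx -0.375$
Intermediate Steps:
$c{\left(y \right)} = \frac{1}{2 + y}$ ($c{\left(y \right)} = \frac{1}{\left(-1\right) 2 + \left(y + 4\right)} = \frac{1}{-2 + \left(4 + y\right)} = \frac{1}{2 + y}$)
$R{\left(2,4 \right)} c{\left(6 \right)} = - \frac{3}{2 + 6} = - \frac{3}{8}$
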